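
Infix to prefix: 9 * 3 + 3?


left-to-right (same/higher precedence on left): tree is (+ (* 9 3) 3)
Prefix: + * 9 3 3


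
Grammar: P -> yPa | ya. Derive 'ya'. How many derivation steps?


Derivation: P => ya
Steps: 1


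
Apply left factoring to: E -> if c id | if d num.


Common prefix: 'if'
Factored: E -> if E', E' -> c id | d num


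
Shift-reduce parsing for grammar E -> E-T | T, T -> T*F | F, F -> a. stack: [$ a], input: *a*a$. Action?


'a' on top is the handle for F -> a
Action: reduce (F -> a)


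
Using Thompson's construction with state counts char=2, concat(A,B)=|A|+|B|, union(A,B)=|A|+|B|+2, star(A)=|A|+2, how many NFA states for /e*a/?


Syntax tree has 2 char leaf(s), 0 union(s), 1 star(s)
chars contribute 2×2 = 4; each union adds +2; each star adds +2
Total: 4 + 0 + 2 = 6 states


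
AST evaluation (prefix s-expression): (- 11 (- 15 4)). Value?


Evaluate inner: (- 15 4) = 11
Evaluate root: (- 11 11) = 0
Result: 0


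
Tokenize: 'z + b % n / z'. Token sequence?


Scan left to right, longest-match per lexeme
Tokens: ID(z), OP(+), ID(b), OP(%), ID(n), OP(/), ID(z)


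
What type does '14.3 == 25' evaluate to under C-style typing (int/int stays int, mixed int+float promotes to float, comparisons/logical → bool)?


Operand types: float == int
Rule: comparison yields bool
Result type: bool


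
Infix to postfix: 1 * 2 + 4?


Left to right (same or higher precedence on left)
Postfix: 1 2 * 4 +


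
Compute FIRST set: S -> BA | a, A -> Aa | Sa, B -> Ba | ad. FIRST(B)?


Per alternative of B: FIRST(Ba) = {a}; FIRST(ad) = {a}
FIRST(B) = {a}


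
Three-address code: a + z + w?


Break into single-operator statements:
t1 = a + z
t2 = t1 + w


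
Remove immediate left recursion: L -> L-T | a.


Left-recursive alternatives: L-T; non-recursive: a
Introduce L': L -> aL', L' -> -TL' | ε


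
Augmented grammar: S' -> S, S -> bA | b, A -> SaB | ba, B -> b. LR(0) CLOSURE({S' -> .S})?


Start: S' -> .S
For each item with dot before a nonterminal B, add B -> .γ for every B-production
Closure: [S' -> .S, S -> .bA, S -> .b]


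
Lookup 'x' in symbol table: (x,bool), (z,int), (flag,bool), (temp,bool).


Lookup 'x' → type bool


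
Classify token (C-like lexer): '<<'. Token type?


Pattern: operator symbol
Type: OPERATOR


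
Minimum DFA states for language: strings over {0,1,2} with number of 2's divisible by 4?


Track (count of 2) mod 4: states 0..3, accept at 0
Minimal DFA: 4 states


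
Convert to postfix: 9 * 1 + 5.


Left to right (same or higher precedence on left)
Postfix: 9 1 * 5 +


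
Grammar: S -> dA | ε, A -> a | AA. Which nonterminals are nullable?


A nonterminal is nullable iff some alternative derives ε (directly, or every symbol in it is nullable)
Nullable: {S}


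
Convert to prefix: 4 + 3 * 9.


'*' binds tighter: tree is (+ 4 (* 3 9))
Prefix: + 4 * 3 9


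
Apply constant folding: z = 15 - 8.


15 - 8 = 7 at compile time
Optimized: z = 7


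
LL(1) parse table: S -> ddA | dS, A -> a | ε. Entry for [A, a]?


For [A, a]: 'a' ∈ FIRST(a)
Entry: A -> a


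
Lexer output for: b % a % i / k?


Scan left to right, longest-match per lexeme
Tokens: ID(b), OP(%), ID(a), OP(%), ID(i), OP(/), ID(k)


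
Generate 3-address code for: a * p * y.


Break into single-operator statements:
t1 = a * p
t2 = t1 * y


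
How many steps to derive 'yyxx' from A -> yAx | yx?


Derivation: A => yAx => yyxx
Steps: 2


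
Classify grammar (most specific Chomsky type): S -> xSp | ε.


Single nonterminal LHS, but x^n p^n is not regular
Classification: Type 2 (Context-Free)


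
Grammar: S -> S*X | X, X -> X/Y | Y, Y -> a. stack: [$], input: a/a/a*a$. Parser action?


no handle on stack; shift 'a'
Action: shift


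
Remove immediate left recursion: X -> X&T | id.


Left-recursive alternatives: X&T; non-recursive: id
Introduce X': X -> idX', X' -> &TX' | ε


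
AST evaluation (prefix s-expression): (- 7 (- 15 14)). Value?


Evaluate inner: (- 15 14) = 1
Evaluate root: (- 7 1) = 6
Result: 6


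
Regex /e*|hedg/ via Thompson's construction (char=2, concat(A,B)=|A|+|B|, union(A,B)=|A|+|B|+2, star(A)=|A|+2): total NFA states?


Syntax tree has 5 char leaf(s), 1 union(s), 1 star(s)
chars contribute 5×2 = 10; each union adds +2; each star adds +2
Total: 10 + 2 + 2 = 14 states


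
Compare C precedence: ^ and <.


'<' is relational (level 7); '^' is bitwise XOR (level 4)
Higher level binds tighter
'<' has higher precedence than '^'


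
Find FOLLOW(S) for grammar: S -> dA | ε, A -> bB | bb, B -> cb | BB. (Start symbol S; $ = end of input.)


$ ∈ FOLLOW(S). For each A -> αBβ: add FIRST(β)\{ε} to FOLLOW(B); if β nullable, add FOLLOW(A).
FOLLOW(S) = {$}


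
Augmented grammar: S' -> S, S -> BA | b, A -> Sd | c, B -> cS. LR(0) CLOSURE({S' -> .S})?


Start: S' -> .S
For each item with dot before a nonterminal B, add B -> .γ for every B-production
Closure: [S' -> .S, S -> .BA, S -> .b, B -> .cS]


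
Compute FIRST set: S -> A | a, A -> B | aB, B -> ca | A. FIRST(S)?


Per alternative of S: FIRST(A) = {a, c}; FIRST(a) = {a}
FIRST(S) = {a, c}


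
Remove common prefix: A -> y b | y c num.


Common prefix: 'y'
Factored: A -> y A', A' -> b | c num


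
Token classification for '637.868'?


Pattern: digits with a decimal point
Type: FLOAT_LITERAL


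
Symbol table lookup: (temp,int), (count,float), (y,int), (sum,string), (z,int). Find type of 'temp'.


Lookup 'temp' → type int


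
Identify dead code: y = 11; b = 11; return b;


y is assigned but never read
Dead: 'y = 11'


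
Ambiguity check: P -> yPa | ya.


balanced y^n…a^n: each string has a unique parse
Unambiguous


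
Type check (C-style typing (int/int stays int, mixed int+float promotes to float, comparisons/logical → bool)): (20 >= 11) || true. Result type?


Operand types: bool || bool
Rule: logical operators take bool operands and yield bool
Result type: bool


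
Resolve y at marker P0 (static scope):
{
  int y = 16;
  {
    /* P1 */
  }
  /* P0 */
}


y declared in the same block as P0
y = 16


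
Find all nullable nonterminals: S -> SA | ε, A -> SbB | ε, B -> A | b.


A nonterminal is nullable iff some alternative derives ε (directly, or every symbol in it is nullable)
Nullable: {A, B, S}


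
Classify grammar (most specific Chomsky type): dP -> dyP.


LHS has context (more than one symbol) and |LHS| ≤ |RHS|
Classification: Type 1 (Context-Sensitive)


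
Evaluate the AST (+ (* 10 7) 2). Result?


Evaluate inner: (* 10 7) = 70
Evaluate root: (+ 70 2) = 72
Result: 72


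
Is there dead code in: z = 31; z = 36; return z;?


first assignment to z is overwritten before any read
Dead: 'z = 31'


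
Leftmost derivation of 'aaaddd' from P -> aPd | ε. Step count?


Derivation: P => aPd => aaPdd => aaaPddd => aaaddd
Steps: 4


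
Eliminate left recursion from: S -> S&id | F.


Left-recursive alternatives: S&id; non-recursive: F
Introduce S': S -> FS', S' -> &idS' | ε


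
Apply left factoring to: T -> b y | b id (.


Common prefix: 'b'
Factored: T -> b T', T' -> y | id (


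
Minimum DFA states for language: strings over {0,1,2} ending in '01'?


Track the longest suffix of input matching a prefix of '01': 3 classes (prefixes of length 0..2)
Minimal DFA: 3 states


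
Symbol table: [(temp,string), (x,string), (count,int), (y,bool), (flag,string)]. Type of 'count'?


Lookup 'count' → type int


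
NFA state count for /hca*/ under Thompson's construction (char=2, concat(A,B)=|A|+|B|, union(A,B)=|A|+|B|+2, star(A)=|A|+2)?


Syntax tree has 3 char leaf(s), 0 union(s), 1 star(s)
chars contribute 3×2 = 6; each union adds +2; each star adds +2
Total: 6 + 0 + 2 = 8 states


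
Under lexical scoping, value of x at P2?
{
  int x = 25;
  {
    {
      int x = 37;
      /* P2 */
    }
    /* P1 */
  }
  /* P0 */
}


x declared in the same block as P2
x = 37


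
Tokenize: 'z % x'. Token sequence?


Scan left to right, longest-match per lexeme
Tokens: ID(z), OP(%), ID(x)


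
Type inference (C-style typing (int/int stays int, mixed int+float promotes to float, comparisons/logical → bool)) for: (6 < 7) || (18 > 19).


Operand types: bool || bool
Rule: logical operators take bool operands and yield bool
Result type: bool


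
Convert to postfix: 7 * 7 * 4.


Left to right (same or higher precedence on left)
Postfix: 7 7 * 4 *


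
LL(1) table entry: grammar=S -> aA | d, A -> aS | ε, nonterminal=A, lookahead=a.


For [A, a]: 'a' ∈ FIRST(aS)
Entry: A -> aS


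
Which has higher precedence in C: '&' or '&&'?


'&' is bitwise AND (level 5); '&&' is logical AND (level 2)
Higher level binds tighter
'&' has higher precedence than '&&'


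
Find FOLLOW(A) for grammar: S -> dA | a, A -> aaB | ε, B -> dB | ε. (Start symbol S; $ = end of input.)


$ ∈ FOLLOW(S). For each A -> αBβ: add FIRST(β)\{ε} to FOLLOW(B); if β nullable, add FOLLOW(A).
FOLLOW(A) = {$}


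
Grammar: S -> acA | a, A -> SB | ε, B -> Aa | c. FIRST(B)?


Per alternative of B: FIRST(Aa) = {a}; FIRST(c) = {c}
FIRST(B) = {a, c}


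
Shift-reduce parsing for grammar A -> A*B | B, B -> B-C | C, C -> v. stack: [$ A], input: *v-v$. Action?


shift '*' to continue A -> A*B
Action: shift


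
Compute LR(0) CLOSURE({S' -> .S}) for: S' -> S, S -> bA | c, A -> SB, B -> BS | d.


Start: S' -> .S
For each item with dot before a nonterminal B, add B -> .γ for every B-production
Closure: [S' -> .S, S -> .bA, S -> .c]


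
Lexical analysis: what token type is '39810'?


Pattern: digits only
Type: INTEGER_LITERAL


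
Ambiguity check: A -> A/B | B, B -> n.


precedence layered via separate nonterminal B: deterministic
Unambiguous


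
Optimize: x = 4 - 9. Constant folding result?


4 - 9 = -5 at compile time
Optimized: x = -5


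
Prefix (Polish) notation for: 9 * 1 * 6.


left-to-right (same/higher precedence on left): tree is (* (* 9 1) 6)
Prefix: * * 9 1 6


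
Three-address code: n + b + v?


Break into single-operator statements:
t1 = n + b
t2 = t1 + v


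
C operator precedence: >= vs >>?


'>>' is shift (level 8); '>=' is relational (level 7)
Higher level binds tighter
'>>' has higher precedence than '>='


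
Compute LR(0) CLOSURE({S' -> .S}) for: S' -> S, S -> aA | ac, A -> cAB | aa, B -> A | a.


Start: S' -> .S
For each item with dot before a nonterminal B, add B -> .γ for every B-production
Closure: [S' -> .S, S -> .aA, S -> .ac]


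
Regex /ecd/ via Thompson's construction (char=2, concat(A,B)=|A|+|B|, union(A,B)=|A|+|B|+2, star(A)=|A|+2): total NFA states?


Syntax tree has 3 char leaf(s), 0 union(s), 0 star(s)
chars contribute 3×2 = 6; each union adds +2; each star adds +2
Total: 6 + 0 + 0 = 6 states


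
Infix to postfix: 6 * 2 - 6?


Left to right (same or higher precedence on left)
Postfix: 6 2 * 6 -


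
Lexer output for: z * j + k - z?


Scan left to right, longest-match per lexeme
Tokens: ID(z), OP(*), ID(j), OP(+), ID(k), OP(-), ID(z)


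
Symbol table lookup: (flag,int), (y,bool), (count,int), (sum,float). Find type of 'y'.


Lookup 'y' → type bool


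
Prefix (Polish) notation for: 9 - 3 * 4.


'*' binds tighter: tree is (- 9 (* 3 4))
Prefix: - 9 * 3 4


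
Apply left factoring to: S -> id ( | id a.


Common prefix: 'id'
Factored: S -> id S', S' -> ( | a


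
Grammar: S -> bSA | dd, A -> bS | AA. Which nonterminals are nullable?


A nonterminal is nullable iff some alternative derives ε (directly, or every symbol in it is nullable)
Nullable: {}


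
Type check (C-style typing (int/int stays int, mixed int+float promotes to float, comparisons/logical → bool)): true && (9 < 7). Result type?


Operand types: bool && bool
Rule: logical operators take bool operands and yield bool
Result type: bool


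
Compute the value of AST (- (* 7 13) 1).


Evaluate inner: (* 7 13) = 91
Evaluate root: (- 91 1) = 90
Result: 90


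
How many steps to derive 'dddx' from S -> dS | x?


Derivation: S => dS => ddS => dddS => dddx
Steps: 4


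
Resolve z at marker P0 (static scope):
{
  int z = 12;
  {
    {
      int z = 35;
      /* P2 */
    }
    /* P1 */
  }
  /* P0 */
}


z declared in the same block as P0
z = 12


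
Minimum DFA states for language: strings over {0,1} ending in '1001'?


Track the longest suffix of input matching a prefix of '1001': 5 classes (prefixes of length 0..4)
Minimal DFA: 5 states


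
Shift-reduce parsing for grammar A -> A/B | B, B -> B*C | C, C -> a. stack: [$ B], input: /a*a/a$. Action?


lookahead ∉ {*} so B won't extend; reduce A -> B
Action: reduce (A -> B)


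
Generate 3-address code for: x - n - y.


Break into single-operator statements:
t1 = x - n
t2 = t1 - y


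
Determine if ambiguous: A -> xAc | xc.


balanced x^n…c^n: each string has a unique parse
Unambiguous


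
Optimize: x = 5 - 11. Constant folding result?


5 - 11 = -6 at compile time
Optimized: x = -6


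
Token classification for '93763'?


Pattern: digits only
Type: INTEGER_LITERAL


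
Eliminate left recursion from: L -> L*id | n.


Left-recursive alternatives: L*id; non-recursive: n
Introduce L': L -> nL', L' -> *idL' | ε


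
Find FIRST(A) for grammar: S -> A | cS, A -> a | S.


Per alternative of A: FIRST(a) = {a}; FIRST(S) = {a, c}
FIRST(A) = {a, c}


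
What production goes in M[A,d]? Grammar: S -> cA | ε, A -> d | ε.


For [A, d]: 'd' ∈ FIRST(d)
Entry: A -> d


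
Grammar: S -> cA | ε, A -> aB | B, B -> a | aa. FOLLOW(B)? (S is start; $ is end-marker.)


$ ∈ FOLLOW(S). For each A -> αBβ: add FIRST(β)\{ε} to FOLLOW(B); if β nullable, add FOLLOW(A).
FOLLOW(B) = {$}


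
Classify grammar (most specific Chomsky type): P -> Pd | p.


Left-linear: every RHS is a terminal or one nonterminal followed by a terminal
Classification: Type 3 (Regular)


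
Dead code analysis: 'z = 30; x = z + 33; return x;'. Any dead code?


z is read by x's definition; x is returned
No dead code


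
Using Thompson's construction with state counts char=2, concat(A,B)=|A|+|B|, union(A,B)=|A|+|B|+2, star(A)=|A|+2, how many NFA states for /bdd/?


Syntax tree has 3 char leaf(s), 0 union(s), 0 star(s)
chars contribute 3×2 = 6; each union adds +2; each star adds +2
Total: 6 + 0 + 0 = 6 states


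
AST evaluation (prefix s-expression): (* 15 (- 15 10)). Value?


Evaluate inner: (- 15 10) = 5
Evaluate root: (* 15 5) = 75
Result: 75


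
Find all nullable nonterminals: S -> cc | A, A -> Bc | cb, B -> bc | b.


A nonterminal is nullable iff some alternative derives ε (directly, or every symbol in it is nullable)
Nullable: {}


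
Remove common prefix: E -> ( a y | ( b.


Common prefix: '('
Factored: E -> ( E', E' -> a y | b


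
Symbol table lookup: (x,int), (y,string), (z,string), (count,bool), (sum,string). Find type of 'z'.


Lookup 'z' → type string


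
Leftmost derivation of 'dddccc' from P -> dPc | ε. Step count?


Derivation: P => dPc => ddPcc => dddPccc => dddccc
Steps: 4


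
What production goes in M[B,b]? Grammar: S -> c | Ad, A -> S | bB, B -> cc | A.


For [B, b]: 'b' ∈ FIRST(A)
Entry: B -> A


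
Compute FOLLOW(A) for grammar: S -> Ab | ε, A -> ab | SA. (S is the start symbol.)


$ ∈ FOLLOW(S). For each A -> αBβ: add FIRST(β)\{ε} to FOLLOW(B); if β nullable, add FOLLOW(A).
FOLLOW(A) = {b}


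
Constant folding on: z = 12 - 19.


12 - 19 = -7 at compile time
Optimized: z = -7


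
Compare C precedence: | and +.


'+' is additive (level 9); '|' is bitwise OR (level 3)
Higher level binds tighter
'+' has higher precedence than '|'


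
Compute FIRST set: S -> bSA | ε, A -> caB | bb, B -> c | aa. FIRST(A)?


Per alternative of A: FIRST(caB) = {c}; FIRST(bb) = {b}
FIRST(A) = {b, c}


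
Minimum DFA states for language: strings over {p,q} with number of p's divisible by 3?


Track (count of p) mod 3: states 0..2, accept at 0
Minimal DFA: 3 states


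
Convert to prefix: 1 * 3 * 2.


left-to-right (same/higher precedence on left): tree is (* (* 1 3) 2)
Prefix: * * 1 3 2


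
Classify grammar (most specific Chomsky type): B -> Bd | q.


Left-linear: every RHS is a terminal or one nonterminal followed by a terminal
Classification: Type 3 (Regular)


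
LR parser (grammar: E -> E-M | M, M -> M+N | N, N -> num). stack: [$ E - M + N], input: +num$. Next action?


handle 'M+N' on top
Action: reduce (M -> M+N)


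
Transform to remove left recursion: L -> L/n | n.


Left-recursive alternatives: L/n; non-recursive: n
Introduce L': L -> nL', L' -> /nL' | ε


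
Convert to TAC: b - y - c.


Break into single-operator statements:
t1 = b - y
t2 = t1 - c


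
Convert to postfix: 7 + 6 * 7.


* has higher precedence, evaluate 6*7 first
Postfix: 7 6 7 * +


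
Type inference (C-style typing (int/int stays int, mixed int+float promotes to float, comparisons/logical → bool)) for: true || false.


Operand types: bool || bool
Rule: logical operators take bool operands and yield bool
Result type: bool


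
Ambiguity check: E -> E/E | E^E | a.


'a/a^a' has two parse trees (no precedence encoded between / and ^)
Ambiguous


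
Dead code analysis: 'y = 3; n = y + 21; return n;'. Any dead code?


y is read by n's definition; n is returned
No dead code


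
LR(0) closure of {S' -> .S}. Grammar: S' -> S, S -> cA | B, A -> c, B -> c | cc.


Start: S' -> .S
For each item with dot before a nonterminal B, add B -> .γ for every B-production
Closure: [S' -> .S, S -> .cA, S -> .B, B -> .c, B -> .cc]


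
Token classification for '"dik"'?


Pattern: double-quoted sequence
Type: STRING_LITERAL


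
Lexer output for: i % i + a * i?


Scan left to right, longest-match per lexeme
Tokens: ID(i), OP(%), ID(i), OP(+), ID(a), OP(*), ID(i)


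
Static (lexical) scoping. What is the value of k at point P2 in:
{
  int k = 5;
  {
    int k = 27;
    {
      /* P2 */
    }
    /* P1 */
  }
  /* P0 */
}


P2's block does not declare k; resolves to the enclosing declaration at depth 1
k = 27


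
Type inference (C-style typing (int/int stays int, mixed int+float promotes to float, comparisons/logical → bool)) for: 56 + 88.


Operand types: int + int
Rule: mixed int/float promotes to float; int/int stays int
Result type: int


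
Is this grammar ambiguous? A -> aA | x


right-linear, alternatives start with distinct terminals 'a' vs 'x': unique leftmost derivation
Unambiguous


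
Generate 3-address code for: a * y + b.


Break into single-operator statements:
t1 = a * y
t2 = t1 + b


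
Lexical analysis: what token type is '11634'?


Pattern: digits only
Type: INTEGER_LITERAL


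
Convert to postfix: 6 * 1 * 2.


Left to right (same or higher precedence on left)
Postfix: 6 1 * 2 *


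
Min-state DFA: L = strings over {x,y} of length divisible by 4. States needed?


Track length mod 4: states 0..3, accept at 0
Minimal DFA: 4 states


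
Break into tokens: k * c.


Scan left to right, longest-match per lexeme
Tokens: ID(k), OP(*), ID(c)


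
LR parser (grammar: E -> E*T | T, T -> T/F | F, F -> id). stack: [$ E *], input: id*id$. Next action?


no handle ('E*' is not any RHS); shift 'id'
Action: shift


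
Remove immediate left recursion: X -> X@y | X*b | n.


Left-recursive alternatives: X@y, X*b; non-recursive: n
Introduce X': X -> nX', X' -> @yX' | *bX' | ε


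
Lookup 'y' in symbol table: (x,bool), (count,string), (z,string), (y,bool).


Lookup 'y' → type bool


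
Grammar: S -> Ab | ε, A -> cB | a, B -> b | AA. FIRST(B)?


Per alternative of B: FIRST(b) = {b}; FIRST(AA) = {a, c}
FIRST(B) = {a, b, c}


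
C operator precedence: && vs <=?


'<=' is relational (level 7); '&&' is logical AND (level 2)
Higher level binds tighter
'<=' has higher precedence than '&&'


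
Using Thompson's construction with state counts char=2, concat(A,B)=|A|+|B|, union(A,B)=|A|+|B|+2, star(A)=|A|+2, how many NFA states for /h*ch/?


Syntax tree has 3 char leaf(s), 0 union(s), 1 star(s)
chars contribute 3×2 = 6; each union adds +2; each star adds +2
Total: 6 + 0 + 2 = 8 states


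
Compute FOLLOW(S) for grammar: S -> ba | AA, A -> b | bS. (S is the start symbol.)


$ ∈ FOLLOW(S). For each A -> αBβ: add FIRST(β)\{ε} to FOLLOW(B); if β nullable, add FOLLOW(A).
FOLLOW(S) = {$, b}


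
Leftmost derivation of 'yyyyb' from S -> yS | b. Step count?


Derivation: S => yS => yyS => yyyS => yyyyS => yyyyb
Steps: 5


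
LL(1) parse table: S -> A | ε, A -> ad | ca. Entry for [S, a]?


For [S, a]: 'a' ∈ FIRST(A)
Entry: S -> A


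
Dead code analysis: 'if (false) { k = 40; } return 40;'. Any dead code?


condition is constant false, so the whole block is unreachable
Dead: 'if (false) { k = 40; }'


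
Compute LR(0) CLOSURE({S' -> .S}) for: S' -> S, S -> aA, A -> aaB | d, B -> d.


Start: S' -> .S
For each item with dot before a nonterminal B, add B -> .γ for every B-production
Closure: [S' -> .S, S -> .aA]


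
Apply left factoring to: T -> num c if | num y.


Common prefix: 'num'
Factored: T -> num T', T' -> c if | y


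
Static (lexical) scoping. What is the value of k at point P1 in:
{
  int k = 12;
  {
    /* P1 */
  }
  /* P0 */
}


P1's block does not declare k; resolves to the enclosing declaration at depth 0
k = 12


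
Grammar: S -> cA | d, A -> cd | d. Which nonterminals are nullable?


A nonterminal is nullable iff some alternative derives ε (directly, or every symbol in it is nullable)
Nullable: {}


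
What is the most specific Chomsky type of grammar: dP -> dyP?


LHS has context (more than one symbol) and |LHS| ≤ |RHS|
Classification: Type 1 (Context-Sensitive)


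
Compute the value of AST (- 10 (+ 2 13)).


Evaluate inner: (+ 2 13) = 15
Evaluate root: (- 10 15) = -5
Result: -5


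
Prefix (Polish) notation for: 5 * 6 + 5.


left-to-right (same/higher precedence on left): tree is (+ (* 5 6) 5)
Prefix: + * 5 6 5


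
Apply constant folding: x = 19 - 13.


19 - 13 = 6 at compile time
Optimized: x = 6


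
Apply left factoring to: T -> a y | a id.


Common prefix: 'a'
Factored: T -> a T', T' -> y | id


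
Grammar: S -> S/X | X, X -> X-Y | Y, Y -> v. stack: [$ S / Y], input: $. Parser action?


'Y' (not preceded by X-) is the handle for X -> Y
Action: reduce (X -> Y)


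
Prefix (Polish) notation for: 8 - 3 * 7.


'*' binds tighter: tree is (- 8 (* 3 7))
Prefix: - 8 * 3 7


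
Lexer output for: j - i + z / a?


Scan left to right, longest-match per lexeme
Tokens: ID(j), OP(-), ID(i), OP(+), ID(z), OP(/), ID(a)


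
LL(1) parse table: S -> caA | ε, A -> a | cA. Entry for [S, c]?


For [S, c]: 'c' ∈ FIRST(caA)
Entry: S -> caA


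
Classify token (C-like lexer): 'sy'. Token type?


Pattern: letter/underscore followed by alphanumerics, not a keyword
Type: IDENTIFIER


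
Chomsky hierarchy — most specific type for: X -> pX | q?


Right-linear: every RHS is a terminal or a terminal followed by one nonterminal
Classification: Type 3 (Regular)


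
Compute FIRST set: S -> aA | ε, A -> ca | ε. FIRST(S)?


Per alternative of S: FIRST(aA) = {a}; FIRST(ε) = {ε}
FIRST(S) = {a, ε}


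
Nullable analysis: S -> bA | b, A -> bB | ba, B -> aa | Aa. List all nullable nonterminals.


A nonterminal is nullable iff some alternative derives ε (directly, or every symbol in it is nullable)
Nullable: {}


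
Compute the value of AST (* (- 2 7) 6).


Evaluate inner: (- 2 7) = -5
Evaluate root: (* -5 6) = -30
Result: -30


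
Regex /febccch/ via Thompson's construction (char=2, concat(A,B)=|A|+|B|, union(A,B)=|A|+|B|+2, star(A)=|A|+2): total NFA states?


Syntax tree has 7 char leaf(s), 0 union(s), 0 star(s)
chars contribute 7×2 = 14; each union adds +2; each star adds +2
Total: 14 + 0 + 0 = 14 states


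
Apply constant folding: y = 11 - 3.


11 - 3 = 8 at compile time
Optimized: y = 8


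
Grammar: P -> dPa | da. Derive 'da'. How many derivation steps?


Derivation: P => da
Steps: 1


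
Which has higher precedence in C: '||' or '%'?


'%' is multiplicative (level 10); '||' is logical OR (level 1)
Higher level binds tighter
'%' has higher precedence than '||'


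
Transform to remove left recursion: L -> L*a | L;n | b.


Left-recursive alternatives: L*a, L;n; non-recursive: b
Introduce L': L -> bL', L' -> *aL' | ;nL' | ε


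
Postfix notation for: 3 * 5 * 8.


Left to right (same or higher precedence on left)
Postfix: 3 5 * 8 *


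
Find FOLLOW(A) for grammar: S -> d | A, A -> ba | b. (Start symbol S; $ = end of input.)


$ ∈ FOLLOW(S). For each A -> αBβ: add FIRST(β)\{ε} to FOLLOW(B); if β nullable, add FOLLOW(A).
FOLLOW(A) = {$}


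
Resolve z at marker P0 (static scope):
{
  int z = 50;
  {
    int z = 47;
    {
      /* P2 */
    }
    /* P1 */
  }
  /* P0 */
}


z declared in the same block as P0
z = 50


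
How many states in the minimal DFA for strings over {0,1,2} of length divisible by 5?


Track length mod 5: states 0..4, accept at 0
Minimal DFA: 5 states


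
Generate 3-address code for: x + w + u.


Break into single-operator statements:
t1 = x + w
t2 = t1 + u


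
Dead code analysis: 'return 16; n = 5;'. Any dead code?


statement follows a return and is unreachable
Dead: 'n = 5'


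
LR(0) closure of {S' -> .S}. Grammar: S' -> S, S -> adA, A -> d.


Start: S' -> .S
For each item with dot before a nonterminal B, add B -> .γ for every B-production
Closure: [S' -> .S, S -> .adA]


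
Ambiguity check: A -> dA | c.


right-linear, alternatives start with distinct terminals 'd' vs 'c': unique leftmost derivation
Unambiguous


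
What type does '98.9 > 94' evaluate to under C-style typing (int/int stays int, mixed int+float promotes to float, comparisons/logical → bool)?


Operand types: float > int
Rule: comparison yields bool
Result type: bool


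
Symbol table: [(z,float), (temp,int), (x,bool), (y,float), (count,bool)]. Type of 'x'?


Lookup 'x' → type bool


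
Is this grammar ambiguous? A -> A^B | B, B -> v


precedence layered via separate nonterminal B: deterministic
Unambiguous


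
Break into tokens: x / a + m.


Scan left to right, longest-match per lexeme
Tokens: ID(x), OP(/), ID(a), OP(+), ID(m)


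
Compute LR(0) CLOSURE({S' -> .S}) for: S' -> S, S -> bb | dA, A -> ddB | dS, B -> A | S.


Start: S' -> .S
For each item with dot before a nonterminal B, add B -> .γ for every B-production
Closure: [S' -> .S, S -> .bb, S -> .dA]


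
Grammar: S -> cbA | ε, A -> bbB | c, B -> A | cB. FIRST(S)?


Per alternative of S: FIRST(cbA) = {c}; FIRST(ε) = {ε}
FIRST(S) = {c, ε}


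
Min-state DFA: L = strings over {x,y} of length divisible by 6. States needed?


Track length mod 6: states 0..5, accept at 0
Minimal DFA: 6 states


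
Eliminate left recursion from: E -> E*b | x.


Left-recursive alternatives: E*b; non-recursive: x
Introduce E': E -> xE', E' -> *bE' | ε


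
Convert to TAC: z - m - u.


Break into single-operator statements:
t1 = z - m
t2 = t1 - u


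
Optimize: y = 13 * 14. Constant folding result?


13 * 14 = 182 at compile time
Optimized: y = 182


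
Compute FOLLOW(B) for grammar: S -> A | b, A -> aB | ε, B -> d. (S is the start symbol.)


$ ∈ FOLLOW(S). For each A -> αBβ: add FIRST(β)\{ε} to FOLLOW(B); if β nullable, add FOLLOW(A).
FOLLOW(B) = {$}


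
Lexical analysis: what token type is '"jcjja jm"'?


Pattern: double-quoted sequence
Type: STRING_LITERAL


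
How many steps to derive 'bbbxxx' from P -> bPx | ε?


Derivation: P => bPx => bbPxx => bbbPxxx => bbbxxx
Steps: 4


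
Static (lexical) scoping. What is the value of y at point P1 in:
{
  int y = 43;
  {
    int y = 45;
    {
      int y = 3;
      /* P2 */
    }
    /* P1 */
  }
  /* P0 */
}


y declared in the same block as P1
y = 45


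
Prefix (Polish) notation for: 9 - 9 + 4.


left-to-right (same/higher precedence on left): tree is (+ (- 9 9) 4)
Prefix: + - 9 9 4


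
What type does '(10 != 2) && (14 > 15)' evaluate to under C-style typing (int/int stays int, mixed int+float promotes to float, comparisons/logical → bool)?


Operand types: bool && bool
Rule: logical operators take bool operands and yield bool
Result type: bool


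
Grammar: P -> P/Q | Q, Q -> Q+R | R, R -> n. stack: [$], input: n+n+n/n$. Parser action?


no handle on stack; shift 'n'
Action: shift


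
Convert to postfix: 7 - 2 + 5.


Left to right (same or higher precedence on left)
Postfix: 7 2 - 5 +


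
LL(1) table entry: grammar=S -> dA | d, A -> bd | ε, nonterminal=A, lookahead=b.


For [A, b]: 'b' ∈ FIRST(bd)
Entry: A -> bd


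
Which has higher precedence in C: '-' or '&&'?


'-' is additive (level 9); '&&' is logical AND (level 2)
Higher level binds tighter
'-' has higher precedence than '&&'


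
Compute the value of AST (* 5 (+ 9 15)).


Evaluate inner: (+ 9 15) = 24
Evaluate root: (* 5 24) = 120
Result: 120


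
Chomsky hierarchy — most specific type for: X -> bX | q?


Right-linear: every RHS is a terminal or a terminal followed by one nonterminal
Classification: Type 3 (Regular)


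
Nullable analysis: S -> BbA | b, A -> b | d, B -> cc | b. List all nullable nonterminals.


A nonterminal is nullable iff some alternative derives ε (directly, or every symbol in it is nullable)
Nullable: {}


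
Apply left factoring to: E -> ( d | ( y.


Common prefix: '('
Factored: E -> ( E', E' -> d | y


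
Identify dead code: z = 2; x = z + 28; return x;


z is read by x's definition; x is returned
No dead code


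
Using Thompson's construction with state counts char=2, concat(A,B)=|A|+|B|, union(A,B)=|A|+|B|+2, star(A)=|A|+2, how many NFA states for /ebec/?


Syntax tree has 4 char leaf(s), 0 union(s), 0 star(s)
chars contribute 4×2 = 8; each union adds +2; each star adds +2
Total: 8 + 0 + 0 = 8 states


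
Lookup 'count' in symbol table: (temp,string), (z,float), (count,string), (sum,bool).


Lookup 'count' → type string


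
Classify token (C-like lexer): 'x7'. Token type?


Pattern: letter/underscore followed by alphanumerics, not a keyword
Type: IDENTIFIER


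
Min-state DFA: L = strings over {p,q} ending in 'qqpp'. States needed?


Track the longest suffix of input matching a prefix of 'qqpp': 5 classes (prefixes of length 0..4)
Minimal DFA: 5 states


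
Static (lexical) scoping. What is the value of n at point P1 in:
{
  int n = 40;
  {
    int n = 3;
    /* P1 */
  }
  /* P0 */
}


n declared in the same block as P1
n = 3


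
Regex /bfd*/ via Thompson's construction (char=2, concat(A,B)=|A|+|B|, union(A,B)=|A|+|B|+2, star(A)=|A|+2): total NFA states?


Syntax tree has 3 char leaf(s), 0 union(s), 1 star(s)
chars contribute 3×2 = 6; each union adds +2; each star adds +2
Total: 6 + 0 + 2 = 8 states


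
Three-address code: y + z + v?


Break into single-operator statements:
t1 = y + z
t2 = t1 + v


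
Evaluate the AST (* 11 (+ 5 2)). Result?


Evaluate inner: (+ 5 2) = 7
Evaluate root: (* 11 7) = 77
Result: 77


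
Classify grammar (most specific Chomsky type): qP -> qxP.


LHS has context (more than one symbol) and |LHS| ≤ |RHS|
Classification: Type 1 (Context-Sensitive)


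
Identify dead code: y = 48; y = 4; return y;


first assignment to y is overwritten before any read
Dead: 'y = 48'


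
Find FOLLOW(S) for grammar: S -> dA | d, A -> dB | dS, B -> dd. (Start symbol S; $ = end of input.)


$ ∈ FOLLOW(S). For each A -> αBβ: add FIRST(β)\{ε} to FOLLOW(B); if β nullable, add FOLLOW(A).
FOLLOW(S) = {$}


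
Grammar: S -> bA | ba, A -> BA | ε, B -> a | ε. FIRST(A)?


Per alternative of A: FIRST(BA) = {a, ε}; FIRST(ε) = {ε}
FIRST(A) = {a, ε}


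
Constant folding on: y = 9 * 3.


9 * 3 = 27 at compile time
Optimized: y = 27


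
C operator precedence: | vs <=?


'<=' is relational (level 7); '|' is bitwise OR (level 3)
Higher level binds tighter
'<=' has higher precedence than '|'


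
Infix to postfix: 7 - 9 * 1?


* has higher precedence, evaluate 9*1 first
Postfix: 7 9 1 * -


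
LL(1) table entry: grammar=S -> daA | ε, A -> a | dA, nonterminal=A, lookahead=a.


For [A, a]: 'a' ∈ FIRST(a)
Entry: A -> a


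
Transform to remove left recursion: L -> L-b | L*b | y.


Left-recursive alternatives: L-b, L*b; non-recursive: y
Introduce L': L -> yL', L' -> -bL' | *bL' | ε


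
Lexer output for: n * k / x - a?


Scan left to right, longest-match per lexeme
Tokens: ID(n), OP(*), ID(k), OP(/), ID(x), OP(-), ID(a)


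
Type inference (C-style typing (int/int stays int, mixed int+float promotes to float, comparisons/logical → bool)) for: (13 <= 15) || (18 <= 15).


Operand types: bool || bool
Rule: logical operators take bool operands and yield bool
Result type: bool


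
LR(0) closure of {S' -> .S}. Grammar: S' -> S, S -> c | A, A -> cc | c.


Start: S' -> .S
For each item with dot before a nonterminal B, add B -> .γ for every B-production
Closure: [S' -> .S, S -> .c, S -> .A, A -> .cc, A -> .c]


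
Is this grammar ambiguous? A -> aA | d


right-linear, alternatives start with distinct terminals 'a' vs 'd': unique leftmost derivation
Unambiguous


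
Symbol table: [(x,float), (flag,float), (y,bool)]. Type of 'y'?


Lookup 'y' → type bool


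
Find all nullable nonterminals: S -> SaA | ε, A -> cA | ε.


A nonterminal is nullable iff some alternative derives ε (directly, or every symbol in it is nullable)
Nullable: {A, S}


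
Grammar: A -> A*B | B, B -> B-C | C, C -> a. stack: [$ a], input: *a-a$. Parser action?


'a' on top is the handle for C -> a
Action: reduce (C -> a)


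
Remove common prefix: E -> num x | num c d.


Common prefix: 'num'
Factored: E -> num E', E' -> x | c d


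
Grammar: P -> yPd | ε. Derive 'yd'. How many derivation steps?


Derivation: P => yPd => yd
Steps: 2


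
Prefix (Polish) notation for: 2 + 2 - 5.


left-to-right (same/higher precedence on left): tree is (- (+ 2 2) 5)
Prefix: - + 2 2 5


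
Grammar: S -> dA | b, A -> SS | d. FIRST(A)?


Per alternative of A: FIRST(SS) = {b, d}; FIRST(d) = {d}
FIRST(A) = {b, d}


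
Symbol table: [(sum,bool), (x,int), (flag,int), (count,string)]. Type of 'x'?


Lookup 'x' → type int


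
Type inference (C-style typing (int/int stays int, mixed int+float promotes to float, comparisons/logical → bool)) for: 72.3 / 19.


Operand types: float / int
Rule: mixed int/float promotes to float; int/int stays int
Result type: float


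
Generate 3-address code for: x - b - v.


Break into single-operator statements:
t1 = x - b
t2 = t1 - v


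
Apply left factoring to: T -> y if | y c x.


Common prefix: 'y'
Factored: T -> y T', T' -> if | c x


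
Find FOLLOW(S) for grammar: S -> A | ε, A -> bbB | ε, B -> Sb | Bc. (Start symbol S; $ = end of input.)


$ ∈ FOLLOW(S). For each A -> αBβ: add FIRST(β)\{ε} to FOLLOW(B); if β nullable, add FOLLOW(A).
FOLLOW(S) = {$, b}


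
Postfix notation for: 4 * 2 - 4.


Left to right (same or higher precedence on left)
Postfix: 4 2 * 4 -


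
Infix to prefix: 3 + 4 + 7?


left-to-right (same/higher precedence on left): tree is (+ (+ 3 4) 7)
Prefix: + + 3 4 7


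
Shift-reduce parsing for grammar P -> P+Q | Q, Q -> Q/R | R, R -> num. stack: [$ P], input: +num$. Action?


shift '+' to continue P -> P+Q
Action: shift


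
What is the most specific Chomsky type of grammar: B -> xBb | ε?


Single nonterminal LHS, but x^n b^n is not regular
Classification: Type 2 (Context-Free)


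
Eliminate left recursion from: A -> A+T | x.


Left-recursive alternatives: A+T; non-recursive: x
Introduce A': A -> xA', A' -> +TA' | ε


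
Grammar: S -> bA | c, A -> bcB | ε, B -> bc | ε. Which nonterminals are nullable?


A nonterminal is nullable iff some alternative derives ε (directly, or every symbol in it is nullable)
Nullable: {A, B}


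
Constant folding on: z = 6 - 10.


6 - 10 = -4 at compile time
Optimized: z = -4


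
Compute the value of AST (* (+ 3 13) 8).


Evaluate inner: (+ 3 13) = 16
Evaluate root: (* 16 8) = 128
Result: 128


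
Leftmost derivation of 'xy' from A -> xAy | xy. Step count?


Derivation: A => xy
Steps: 1


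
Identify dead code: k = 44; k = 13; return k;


first assignment to k is overwritten before any read
Dead: 'k = 44'


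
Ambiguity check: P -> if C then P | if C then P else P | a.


dangling else: 'if C then if C then a else a' parses two ways
Ambiguous


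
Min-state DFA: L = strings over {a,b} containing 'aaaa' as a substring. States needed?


KMP-style automaton: 4 progress states + 1 absorbing accept = 5
Minimal DFA: 5 states


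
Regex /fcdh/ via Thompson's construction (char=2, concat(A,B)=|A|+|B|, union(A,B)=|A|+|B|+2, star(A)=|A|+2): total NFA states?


Syntax tree has 4 char leaf(s), 0 union(s), 0 star(s)
chars contribute 4×2 = 8; each union adds +2; each star adds +2
Total: 8 + 0 + 0 = 8 states


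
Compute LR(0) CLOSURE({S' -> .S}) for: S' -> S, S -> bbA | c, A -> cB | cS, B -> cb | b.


Start: S' -> .S
For each item with dot before a nonterminal B, add B -> .γ for every B-production
Closure: [S' -> .S, S -> .bbA, S -> .c]


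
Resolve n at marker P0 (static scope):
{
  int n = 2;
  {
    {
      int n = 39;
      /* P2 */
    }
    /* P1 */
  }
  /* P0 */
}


n declared in the same block as P0
n = 2


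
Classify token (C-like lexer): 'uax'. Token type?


Pattern: letter/underscore followed by alphanumerics, not a keyword
Type: IDENTIFIER


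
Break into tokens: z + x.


Scan left to right, longest-match per lexeme
Tokens: ID(z), OP(+), ID(x)


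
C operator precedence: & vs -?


'-' is additive (level 9); '&' is bitwise AND (level 5)
Higher level binds tighter
'-' has higher precedence than '&'


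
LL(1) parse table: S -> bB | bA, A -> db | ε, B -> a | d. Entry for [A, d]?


For [A, d]: 'd' ∈ FIRST(db)
Entry: A -> db


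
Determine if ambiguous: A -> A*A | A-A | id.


'id*id-id' has two parse trees (no precedence encoded between * and -)
Ambiguous


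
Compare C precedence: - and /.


'/' is multiplicative (level 10); '-' is additive (level 9)
Higher level binds tighter
'/' has higher precedence than '-'


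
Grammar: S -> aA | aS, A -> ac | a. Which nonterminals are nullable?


A nonterminal is nullable iff some alternative derives ε (directly, or every symbol in it is nullable)
Nullable: {}


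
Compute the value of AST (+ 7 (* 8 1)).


Evaluate inner: (* 8 1) = 8
Evaluate root: (+ 7 8) = 15
Result: 15


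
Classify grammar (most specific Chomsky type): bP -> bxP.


LHS has context (more than one symbol) and |LHS| ≤ |RHS|
Classification: Type 1 (Context-Sensitive)


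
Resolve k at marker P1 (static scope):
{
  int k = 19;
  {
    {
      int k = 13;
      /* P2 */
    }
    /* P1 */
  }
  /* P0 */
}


P1's block does not declare k; resolves to the enclosing declaration at depth 0
k = 19
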